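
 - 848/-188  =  212/47 = 4.51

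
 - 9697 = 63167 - 72864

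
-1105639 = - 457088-648551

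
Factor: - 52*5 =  - 2^2*5^1*13^1 = - 260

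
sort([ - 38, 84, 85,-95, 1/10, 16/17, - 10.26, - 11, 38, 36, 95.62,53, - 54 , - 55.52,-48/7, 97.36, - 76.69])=[ - 95,  -  76.69, - 55.52, - 54, - 38, - 11, - 10.26, - 48/7, 1/10, 16/17,36, 38,53, 84, 85, 95.62, 97.36 ]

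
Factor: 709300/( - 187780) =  - 5^1*173^1 * 229^ ( -1) = - 865/229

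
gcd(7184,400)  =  16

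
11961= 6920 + 5041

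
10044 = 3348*3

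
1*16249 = 16249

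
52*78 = 4056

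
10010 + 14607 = 24617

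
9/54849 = 3/18283 = 0.00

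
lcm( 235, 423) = 2115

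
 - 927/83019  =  -309/27673 = - 0.01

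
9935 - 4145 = 5790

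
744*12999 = 9671256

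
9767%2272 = 679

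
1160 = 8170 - 7010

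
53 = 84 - 31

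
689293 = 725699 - 36406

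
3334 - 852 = 2482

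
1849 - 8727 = - 6878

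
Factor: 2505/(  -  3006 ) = - 2^( - 1 )*3^ ( - 1 )*5^1 = - 5/6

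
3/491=3/491= 0.01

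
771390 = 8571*90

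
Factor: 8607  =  3^1*19^1*151^1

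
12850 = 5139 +7711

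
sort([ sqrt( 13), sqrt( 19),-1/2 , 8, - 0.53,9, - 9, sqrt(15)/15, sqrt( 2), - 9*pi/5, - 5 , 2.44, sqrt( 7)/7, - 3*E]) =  [ - 9 , - 3 * E, - 9*pi/5, - 5 , - 0.53, - 1/2,sqrt( 15)/15, sqrt( 7) /7,  sqrt(2),2.44,sqrt(13),  sqrt(19),  8,9]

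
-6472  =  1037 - 7509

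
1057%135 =112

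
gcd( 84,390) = 6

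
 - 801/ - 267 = 3 + 0/1 = 3.00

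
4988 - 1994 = 2994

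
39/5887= 39/5887  =  0.01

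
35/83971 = 35/83971 = 0.00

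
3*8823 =26469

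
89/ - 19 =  - 89/19 = - 4.68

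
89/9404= 89/9404 = 0.01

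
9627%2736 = 1419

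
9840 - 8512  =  1328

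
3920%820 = 640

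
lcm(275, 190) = 10450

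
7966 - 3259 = 4707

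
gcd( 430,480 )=10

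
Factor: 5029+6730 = 11^1 * 1069^1 = 11759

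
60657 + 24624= 85281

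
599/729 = 599/729=0.82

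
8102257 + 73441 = 8175698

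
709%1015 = 709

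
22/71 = 22/71 = 0.31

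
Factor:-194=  - 2^1*97^1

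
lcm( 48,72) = 144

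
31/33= 31/33 = 0.94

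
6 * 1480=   8880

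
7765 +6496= 14261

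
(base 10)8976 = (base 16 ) 2310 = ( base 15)29d6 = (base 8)21420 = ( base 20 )128G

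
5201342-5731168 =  - 529826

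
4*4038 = 16152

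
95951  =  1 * 95951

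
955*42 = 40110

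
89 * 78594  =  6994866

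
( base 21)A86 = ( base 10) 4584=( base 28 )5nk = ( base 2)1000111101000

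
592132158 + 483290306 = 1075422464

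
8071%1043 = 770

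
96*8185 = 785760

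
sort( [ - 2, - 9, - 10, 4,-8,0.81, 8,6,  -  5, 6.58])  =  [ - 10 ,-9, - 8 , -5, - 2, 0.81,  4, 6,  6.58,8]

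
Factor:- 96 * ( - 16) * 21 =32256 = 2^9*3^2*7^1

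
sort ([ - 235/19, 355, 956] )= [-235/19,  355, 956]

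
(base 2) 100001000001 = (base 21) 4GD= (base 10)2113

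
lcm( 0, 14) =0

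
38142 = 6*6357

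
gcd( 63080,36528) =8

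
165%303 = 165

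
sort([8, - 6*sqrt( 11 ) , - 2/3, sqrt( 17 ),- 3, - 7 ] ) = [ - 6*sqrt( 11 ), - 7, - 3, - 2/3, sqrt( 17),8]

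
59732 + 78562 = 138294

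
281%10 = 1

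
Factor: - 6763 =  - 6763^1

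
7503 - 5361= 2142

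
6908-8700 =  - 1792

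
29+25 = 54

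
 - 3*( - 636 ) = 1908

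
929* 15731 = 14614099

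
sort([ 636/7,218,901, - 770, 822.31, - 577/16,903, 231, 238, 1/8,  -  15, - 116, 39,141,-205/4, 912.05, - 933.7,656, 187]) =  [  -  933.7, - 770, - 116, - 205/4, - 577/16, - 15  ,  1/8,39,  636/7,141,187, 218,231, 238 , 656,822.31, 901, 903, 912.05]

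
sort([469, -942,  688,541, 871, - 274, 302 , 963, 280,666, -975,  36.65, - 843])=[ - 975, - 942, - 843, - 274,36.65,280,302,  469 , 541,  666,  688,  871,  963]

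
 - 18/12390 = -3/2065 = - 0.00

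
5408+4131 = 9539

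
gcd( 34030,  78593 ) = 1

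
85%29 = 27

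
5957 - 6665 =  - 708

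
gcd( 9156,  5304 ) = 12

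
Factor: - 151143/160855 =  -3^1*5^( - 1)*  53^( - 1)*83^1 = - 249/265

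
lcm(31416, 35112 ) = 596904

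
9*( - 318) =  - 2862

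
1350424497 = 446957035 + 903467462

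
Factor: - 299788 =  - 2^2* 149^1*503^1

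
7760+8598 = 16358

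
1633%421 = 370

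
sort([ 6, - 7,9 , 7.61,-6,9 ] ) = [ - 7,- 6,6,7.61,9,9]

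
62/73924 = 31/36962  =  0.00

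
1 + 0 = 1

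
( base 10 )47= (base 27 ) 1k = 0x2F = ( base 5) 142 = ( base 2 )101111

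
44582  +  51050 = 95632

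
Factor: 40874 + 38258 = 79132 = 2^2*73^1*271^1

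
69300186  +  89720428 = 159020614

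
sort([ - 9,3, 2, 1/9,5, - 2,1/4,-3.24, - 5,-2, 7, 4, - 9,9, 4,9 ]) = [ - 9, - 9 , - 5, - 3.24,- 2,-2,1/9,1/4,  2,  3, 4, 4,5 , 7,9 , 9 ]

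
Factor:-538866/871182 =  - 587/949 = - 13^ (-1)*73^(  -  1) * 587^1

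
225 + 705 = 930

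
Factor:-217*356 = -77252 = - 2^2*7^1*31^1*89^1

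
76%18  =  4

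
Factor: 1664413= 137^1*12149^1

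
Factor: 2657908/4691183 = 2^2*7^( - 1)*11^1*29^1*71^( - 1)*2083^1*9439^ ( - 1 )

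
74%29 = 16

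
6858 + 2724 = 9582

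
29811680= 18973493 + 10838187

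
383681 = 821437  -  437756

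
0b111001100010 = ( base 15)1157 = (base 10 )3682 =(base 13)18A3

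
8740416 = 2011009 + 6729407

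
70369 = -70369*(-1 ) 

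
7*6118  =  42826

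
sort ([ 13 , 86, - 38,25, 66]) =[ - 38 , 13, 25, 66, 86]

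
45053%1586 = 645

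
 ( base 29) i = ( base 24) i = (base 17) 11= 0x12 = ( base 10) 18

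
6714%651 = 204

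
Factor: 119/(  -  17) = - 7 = -7^1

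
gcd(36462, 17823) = 3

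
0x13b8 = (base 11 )387a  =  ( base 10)5048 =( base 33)4kw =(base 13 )23b4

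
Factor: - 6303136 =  - 2^5*7^1* 19^1 * 1481^1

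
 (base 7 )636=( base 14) 18d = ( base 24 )D9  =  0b101000001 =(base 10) 321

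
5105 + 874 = 5979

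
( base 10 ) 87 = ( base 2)1010111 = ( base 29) 30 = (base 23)3I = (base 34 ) 2J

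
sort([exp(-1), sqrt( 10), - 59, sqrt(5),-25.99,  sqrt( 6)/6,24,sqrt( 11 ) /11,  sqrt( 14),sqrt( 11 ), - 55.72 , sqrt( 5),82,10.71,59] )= [  -  59, - 55.72,- 25.99,sqrt(11 ) /11, exp( - 1 ),sqrt( 6 )/6,sqrt( 5),sqrt( 5 ),sqrt( 10 ),sqrt( 11), sqrt( 14 ),10.71,24, 59, 82 ] 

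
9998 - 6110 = 3888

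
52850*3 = 158550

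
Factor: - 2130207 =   -  3^1*239^1*2971^1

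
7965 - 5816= 2149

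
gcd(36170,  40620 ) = 10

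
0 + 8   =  8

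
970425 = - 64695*( - 15 ) 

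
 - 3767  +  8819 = 5052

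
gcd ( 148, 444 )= 148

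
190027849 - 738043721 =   -  548015872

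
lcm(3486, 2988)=20916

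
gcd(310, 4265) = 5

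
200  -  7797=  - 7597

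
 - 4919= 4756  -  9675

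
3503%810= 263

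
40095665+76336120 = 116431785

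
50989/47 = 1084 + 41/47=1084.87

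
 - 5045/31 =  - 163 + 8/31  =  -  162.74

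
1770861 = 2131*831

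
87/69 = 1  +  6/23 =1.26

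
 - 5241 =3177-8418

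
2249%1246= 1003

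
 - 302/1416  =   - 151/708 = -0.21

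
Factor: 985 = 5^1 * 197^1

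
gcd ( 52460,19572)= 4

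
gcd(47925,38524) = 1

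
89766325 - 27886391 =61879934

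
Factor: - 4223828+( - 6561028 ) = -10784856= -2^3*3^1*19^1 * 67^1*353^1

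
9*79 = 711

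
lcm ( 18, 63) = 126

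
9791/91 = 107+54/91 = 107.59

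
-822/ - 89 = 822/89 = 9.24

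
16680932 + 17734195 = 34415127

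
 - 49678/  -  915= 54 + 268/915 = 54.29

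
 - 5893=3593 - 9486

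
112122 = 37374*3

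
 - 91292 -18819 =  - 110111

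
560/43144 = 70/5393 = 0.01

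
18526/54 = 343 + 2/27 = 343.07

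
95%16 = 15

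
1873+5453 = 7326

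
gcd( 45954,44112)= 6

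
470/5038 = 235/2519 = 0.09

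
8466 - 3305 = 5161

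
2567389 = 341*7529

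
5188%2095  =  998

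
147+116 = 263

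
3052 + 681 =3733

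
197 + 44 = 241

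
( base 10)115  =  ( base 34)3D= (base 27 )47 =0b1110011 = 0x73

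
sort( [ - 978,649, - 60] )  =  [ - 978, - 60, 649]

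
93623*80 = 7489840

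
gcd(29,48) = 1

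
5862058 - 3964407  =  1897651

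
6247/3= 6247/3 = 2082.33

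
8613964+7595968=16209932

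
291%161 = 130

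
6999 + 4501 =11500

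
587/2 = 293  +  1/2 = 293.50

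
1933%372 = 73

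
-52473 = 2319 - 54792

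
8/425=8/425 = 0.02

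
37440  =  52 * 720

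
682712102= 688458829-5746727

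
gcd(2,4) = 2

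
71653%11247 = 4171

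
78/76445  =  78/76445  =  0.00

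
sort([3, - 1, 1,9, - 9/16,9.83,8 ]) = [ - 1, - 9/16,1,3,8,9,9.83] 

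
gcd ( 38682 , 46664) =614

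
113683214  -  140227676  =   - 26544462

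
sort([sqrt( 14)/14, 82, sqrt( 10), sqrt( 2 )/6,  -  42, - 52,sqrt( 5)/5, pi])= [ - 52,-42,  sqrt(2) /6, sqrt( 14) /14,sqrt( 5) /5, pi, sqrt (10 ), 82 ]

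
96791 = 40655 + 56136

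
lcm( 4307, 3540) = 258420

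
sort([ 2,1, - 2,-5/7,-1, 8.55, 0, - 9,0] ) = [ - 9,-2,-1, - 5/7, 0, 0,1 , 2, 8.55]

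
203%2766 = 203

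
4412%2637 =1775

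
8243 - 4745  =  3498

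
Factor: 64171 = 64171^1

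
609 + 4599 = 5208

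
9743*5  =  48715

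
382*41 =15662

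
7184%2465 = 2254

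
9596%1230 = 986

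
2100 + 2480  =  4580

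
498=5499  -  5001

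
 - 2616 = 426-3042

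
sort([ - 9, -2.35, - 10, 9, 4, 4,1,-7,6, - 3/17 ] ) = [ - 10, - 9,-7,-2.35,  -  3/17 , 1, 4, 4,  6, 9]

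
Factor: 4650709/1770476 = 2^(-2)*7^1*379^1*1753^1*442619^( - 1) 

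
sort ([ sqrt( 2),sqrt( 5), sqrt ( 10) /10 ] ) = [ sqrt( 10) /10, sqrt(2),  sqrt( 5)]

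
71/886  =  71/886  =  0.08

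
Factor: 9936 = 2^4*3^3 * 23^1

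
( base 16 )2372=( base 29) amq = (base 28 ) bg2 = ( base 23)h3c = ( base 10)9074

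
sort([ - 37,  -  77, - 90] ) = [ - 90 , - 77, - 37 ]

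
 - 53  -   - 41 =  - 12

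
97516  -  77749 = 19767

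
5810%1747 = 569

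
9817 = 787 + 9030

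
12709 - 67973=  - 55264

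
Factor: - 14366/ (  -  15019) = 2^1*11^1*23^( - 1)=   22/23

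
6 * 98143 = 588858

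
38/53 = 38/53 = 0.72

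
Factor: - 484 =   -  2^2*11^2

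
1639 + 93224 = 94863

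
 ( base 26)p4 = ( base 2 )1010001110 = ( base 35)io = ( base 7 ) 1623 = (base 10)654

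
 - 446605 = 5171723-5618328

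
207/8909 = 207/8909 = 0.02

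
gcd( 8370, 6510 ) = 930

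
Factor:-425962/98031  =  -2^1*3^ ( - 1)*41^(- 1)*797^( - 1)*212981^1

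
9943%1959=148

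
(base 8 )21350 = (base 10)8936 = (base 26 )D5I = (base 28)bb4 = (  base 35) 7AB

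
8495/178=8495/178 = 47.72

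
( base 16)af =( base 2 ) 10101111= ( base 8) 257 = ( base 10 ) 175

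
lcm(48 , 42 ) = 336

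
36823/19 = 36823/19= 1938.05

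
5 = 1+4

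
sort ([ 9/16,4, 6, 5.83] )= [9/16, 4,5.83,6] 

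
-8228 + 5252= - 2976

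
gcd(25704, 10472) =952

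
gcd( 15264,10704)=48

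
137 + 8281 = 8418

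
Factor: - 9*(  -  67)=603= 3^2*67^1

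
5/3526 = 5/3526  =  0.00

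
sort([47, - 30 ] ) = [ - 30,47]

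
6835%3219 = 397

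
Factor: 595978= 2^1 * 297989^1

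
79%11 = 2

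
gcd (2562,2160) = 6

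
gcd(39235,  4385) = 5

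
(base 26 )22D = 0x589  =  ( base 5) 21132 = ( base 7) 4063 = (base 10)1417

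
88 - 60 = 28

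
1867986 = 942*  1983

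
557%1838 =557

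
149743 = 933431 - 783688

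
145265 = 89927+55338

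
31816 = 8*3977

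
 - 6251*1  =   - 6251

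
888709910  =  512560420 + 376149490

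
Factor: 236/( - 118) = - 2^1 = -2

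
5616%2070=1476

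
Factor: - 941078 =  - 2^1*470539^1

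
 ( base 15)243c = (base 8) 17033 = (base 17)19b6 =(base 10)7707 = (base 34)6mn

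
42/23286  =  7/3881 = 0.00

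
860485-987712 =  - 127227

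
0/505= 0=0.00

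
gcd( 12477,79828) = 1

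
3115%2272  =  843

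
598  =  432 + 166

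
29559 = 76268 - 46709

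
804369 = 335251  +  469118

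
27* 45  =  1215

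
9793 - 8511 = 1282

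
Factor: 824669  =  824669^1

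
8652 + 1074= 9726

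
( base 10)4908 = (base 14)1b08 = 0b1001100101100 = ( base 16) 132c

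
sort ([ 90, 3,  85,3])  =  [3,3,85, 90]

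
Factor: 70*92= 6440 = 2^3 * 5^1*7^1*23^1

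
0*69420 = 0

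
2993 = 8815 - 5822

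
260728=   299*872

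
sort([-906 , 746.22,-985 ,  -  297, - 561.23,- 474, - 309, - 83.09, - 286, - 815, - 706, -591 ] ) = [ - 985,- 906,  -  815,-706,-591 ,  -  561.23, - 474, - 309, - 297, - 286,-83.09,746.22 ] 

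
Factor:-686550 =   -  2^1* 3^1*5^2*23^1*199^1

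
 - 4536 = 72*( - 63) 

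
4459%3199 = 1260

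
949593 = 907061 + 42532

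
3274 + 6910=10184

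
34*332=11288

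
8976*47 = 421872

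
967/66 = 967/66 = 14.65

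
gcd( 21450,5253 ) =3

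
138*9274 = 1279812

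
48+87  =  135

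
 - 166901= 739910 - 906811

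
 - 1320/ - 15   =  88 + 0/1  =  88.00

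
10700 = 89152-78452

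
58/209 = 58/209=0.28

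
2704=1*2704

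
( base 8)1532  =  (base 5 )11413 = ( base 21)1JI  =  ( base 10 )858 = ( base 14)454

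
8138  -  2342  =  5796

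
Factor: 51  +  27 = 2^1 * 3^1 * 13^1 = 78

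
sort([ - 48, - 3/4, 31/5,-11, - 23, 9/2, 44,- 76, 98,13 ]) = [ - 76, - 48, - 23,-11, - 3/4, 9/2 , 31/5,13, 44,98 ] 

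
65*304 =19760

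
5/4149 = 5/4149= 0.00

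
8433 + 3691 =12124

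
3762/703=198/37 = 5.35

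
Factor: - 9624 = -2^3*3^1*401^1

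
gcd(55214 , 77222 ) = 2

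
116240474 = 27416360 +88824114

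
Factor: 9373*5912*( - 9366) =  - 518999806416=- 2^4*3^1*7^2*13^1*103^1*223^1*739^1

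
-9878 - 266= - 10144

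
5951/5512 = 1 + 439/5512 =1.08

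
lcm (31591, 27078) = 189546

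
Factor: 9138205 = 5^1*601^1*3041^1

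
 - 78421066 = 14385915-92806981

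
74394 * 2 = 148788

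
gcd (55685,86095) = 5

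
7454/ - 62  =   - 121 + 24/31 = - 120.23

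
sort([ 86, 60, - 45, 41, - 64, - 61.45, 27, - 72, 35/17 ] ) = [ - 72, - 64, - 61.45, - 45,35/17, 27, 41,60,  86]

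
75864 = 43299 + 32565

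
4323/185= 4323/185=23.37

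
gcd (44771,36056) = 1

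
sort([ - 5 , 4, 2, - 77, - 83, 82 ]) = [-83, - 77, - 5,  2,4,82] 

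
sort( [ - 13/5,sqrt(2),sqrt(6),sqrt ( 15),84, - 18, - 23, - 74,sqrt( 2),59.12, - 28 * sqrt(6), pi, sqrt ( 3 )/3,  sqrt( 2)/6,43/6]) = [ - 74, - 28*sqrt( 6 ), - 23, - 18, - 13/5,sqrt( 2 )/6,sqrt( 3)/3 , sqrt( 2),sqrt( 2), sqrt( 6 ), pi, sqrt( 15),43/6 , 59.12, 84]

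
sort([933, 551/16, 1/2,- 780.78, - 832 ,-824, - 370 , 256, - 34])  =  [ - 832, - 824,-780.78, - 370, - 34 , 1/2, 551/16 , 256 , 933]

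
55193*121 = 6678353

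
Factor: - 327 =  - 3^1*109^1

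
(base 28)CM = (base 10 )358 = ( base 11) 2A6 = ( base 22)g6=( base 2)101100110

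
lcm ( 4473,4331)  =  272853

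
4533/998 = 4533/998= 4.54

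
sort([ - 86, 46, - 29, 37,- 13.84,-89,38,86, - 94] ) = [ - 94, - 89,-86,  -  29, - 13.84 , 37,  38,  46, 86] 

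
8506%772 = 14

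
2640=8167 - 5527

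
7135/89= 7135/89 = 80.17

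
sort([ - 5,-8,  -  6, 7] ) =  [-8,  -  6 ,-5,  7 ] 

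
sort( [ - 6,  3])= [ - 6, 3 ]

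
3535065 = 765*4621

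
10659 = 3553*3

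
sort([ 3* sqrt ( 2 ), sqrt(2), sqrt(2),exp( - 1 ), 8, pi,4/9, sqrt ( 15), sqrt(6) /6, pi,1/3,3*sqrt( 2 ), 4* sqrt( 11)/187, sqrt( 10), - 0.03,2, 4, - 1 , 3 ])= [ - 1, - 0.03, 4*sqrt(11 )/187, 1/3, exp(-1 ), sqrt(6) /6,  4/9, sqrt( 2), sqrt(2), 2, 3,pi, pi, sqrt( 10), sqrt(15),  4,  3*sqrt( 2) , 3 * sqrt (2), 8 ] 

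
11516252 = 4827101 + 6689151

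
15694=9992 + 5702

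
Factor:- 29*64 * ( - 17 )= 31552=2^6*17^1*29^1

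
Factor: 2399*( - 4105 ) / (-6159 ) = 9847895/6159 = 3^(-1)  *  5^1* 821^1*2053^( - 1) * 2399^1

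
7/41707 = 7/41707 = 0.00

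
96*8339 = 800544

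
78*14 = 1092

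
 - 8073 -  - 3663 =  - 4410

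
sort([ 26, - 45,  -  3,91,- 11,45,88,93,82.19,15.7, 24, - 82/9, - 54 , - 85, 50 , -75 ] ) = [ - 85, - 75 , - 54,-45, - 11, - 82/9, - 3,15.7,24,26, 45, 50, 82.19,88,91,93] 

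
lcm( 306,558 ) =9486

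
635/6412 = 635/6412 = 0.10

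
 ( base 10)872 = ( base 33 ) QE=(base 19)27h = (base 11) 723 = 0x368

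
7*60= 420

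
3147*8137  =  25607139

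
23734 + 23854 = 47588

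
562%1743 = 562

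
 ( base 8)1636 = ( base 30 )10q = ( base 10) 926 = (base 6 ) 4142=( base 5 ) 12201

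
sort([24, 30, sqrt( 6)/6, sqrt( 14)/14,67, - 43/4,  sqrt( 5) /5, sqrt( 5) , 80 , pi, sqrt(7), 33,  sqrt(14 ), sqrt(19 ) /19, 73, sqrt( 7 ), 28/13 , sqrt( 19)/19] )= [ - 43/4, sqrt( 19) /19, sqrt( 19)/19 , sqrt( 14)/14,sqrt(6)/6,sqrt( 5) /5, 28/13, sqrt(5 ),sqrt ( 7), sqrt( 7 ),pi, sqrt( 14),24, 30, 33, 67, 73,80 ] 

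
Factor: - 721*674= - 485954 = - 2^1*7^1*103^1 * 337^1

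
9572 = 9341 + 231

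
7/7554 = 7/7554 = 0.00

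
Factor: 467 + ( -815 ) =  - 2^2 * 3^1*29^1  =  - 348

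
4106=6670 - 2564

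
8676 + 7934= 16610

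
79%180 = 79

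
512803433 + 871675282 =1384478715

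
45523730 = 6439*7070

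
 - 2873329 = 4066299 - 6939628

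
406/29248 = 203/14624 = 0.01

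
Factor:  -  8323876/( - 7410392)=189179/168418= 2^( - 1)*107^( - 1 )*139^1*787^( - 1)*1361^1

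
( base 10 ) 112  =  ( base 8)160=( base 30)3m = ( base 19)5H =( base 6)304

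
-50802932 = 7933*(-6404)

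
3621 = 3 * 1207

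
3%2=1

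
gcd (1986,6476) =2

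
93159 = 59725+33434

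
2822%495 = 347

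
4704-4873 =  - 169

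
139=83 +56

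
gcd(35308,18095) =7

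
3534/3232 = 1767/1616 = 1.09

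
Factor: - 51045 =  - 3^1  *5^1 *41^1*83^1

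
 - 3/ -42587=3/42587 = 0.00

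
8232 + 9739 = 17971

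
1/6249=1/6249 = 0.00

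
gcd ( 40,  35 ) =5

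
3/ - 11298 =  - 1  +  3765/3766 = - 0.00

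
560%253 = 54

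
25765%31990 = 25765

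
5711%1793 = 332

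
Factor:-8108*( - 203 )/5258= 822962/2629 = 2^1 * 7^1 * 11^ (-1 ) * 29^1*239^(  -  1) * 2027^1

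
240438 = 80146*3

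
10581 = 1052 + 9529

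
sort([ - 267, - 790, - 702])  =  [-790, - 702,  -  267 ] 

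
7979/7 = 7979/7  =  1139.86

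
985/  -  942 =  -985/942 = - 1.05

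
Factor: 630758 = 2^1*173^1 * 1823^1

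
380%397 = 380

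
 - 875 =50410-51285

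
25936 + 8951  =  34887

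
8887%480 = 247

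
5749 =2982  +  2767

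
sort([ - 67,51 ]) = [ - 67,51 ]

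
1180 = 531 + 649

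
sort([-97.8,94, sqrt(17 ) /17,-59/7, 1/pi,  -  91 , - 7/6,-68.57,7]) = [ - 97.8,- 91,  -  68.57,-59/7,  -  7/6 , sqrt(17)/17, 1/pi,  7 , 94] 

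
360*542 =195120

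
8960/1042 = 4480/521 = 8.60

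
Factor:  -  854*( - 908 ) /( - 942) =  - 387716/471 = - 2^2*3^(-1) * 7^1*61^1*157^( - 1)*227^1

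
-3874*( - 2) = 7748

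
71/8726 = 71/8726 =0.01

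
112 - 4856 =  - 4744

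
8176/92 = 88 + 20/23 = 88.87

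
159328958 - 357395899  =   - 198066941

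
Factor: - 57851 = -17^1*41^1*83^1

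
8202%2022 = 114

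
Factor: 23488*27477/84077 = 645379776/84077 = 2^6*3^2*7^ ( - 1 )*43^1*71^1*367^1*12011^( - 1)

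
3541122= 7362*481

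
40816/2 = 20408  =  20408.00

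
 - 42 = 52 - 94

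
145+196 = 341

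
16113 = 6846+9267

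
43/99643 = 43/99643 = 0.00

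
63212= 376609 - 313397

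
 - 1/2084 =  - 1 + 2083/2084=- 0.00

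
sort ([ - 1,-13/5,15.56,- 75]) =[ - 75, - 13/5, - 1,15.56 ] 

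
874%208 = 42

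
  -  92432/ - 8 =11554 + 0/1 = 11554.00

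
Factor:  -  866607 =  - 3^1 * 7^1*29^1*1423^1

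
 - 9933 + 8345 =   -  1588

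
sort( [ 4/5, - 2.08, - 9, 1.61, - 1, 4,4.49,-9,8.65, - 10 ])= [- 10,-9,  -  9  ,-2.08, - 1, 4/5, 1.61, 4, 4.49 , 8.65 ]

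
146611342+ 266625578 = 413236920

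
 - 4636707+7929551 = 3292844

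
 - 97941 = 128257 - 226198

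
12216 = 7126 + 5090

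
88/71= 88/71 = 1.24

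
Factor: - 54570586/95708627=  - 2^1*113^( -1) *120997^ ( - 1)*3897899^1  =  - 7795798/13672661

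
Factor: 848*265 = 224720 = 2^4*5^1*53^2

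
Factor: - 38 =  - 2^1* 19^1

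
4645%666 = 649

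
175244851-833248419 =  -658003568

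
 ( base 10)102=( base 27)3L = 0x66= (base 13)7b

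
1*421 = 421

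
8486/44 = 4243/22=192.86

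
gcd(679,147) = 7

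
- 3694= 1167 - 4861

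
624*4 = 2496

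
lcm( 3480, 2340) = 135720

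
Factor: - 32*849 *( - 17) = 2^5 * 3^1*17^1*283^1 = 461856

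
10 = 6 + 4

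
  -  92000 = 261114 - 353114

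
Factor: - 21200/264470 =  - 2^3*5^1*499^( - 1 ) = - 40/499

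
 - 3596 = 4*( - 899) 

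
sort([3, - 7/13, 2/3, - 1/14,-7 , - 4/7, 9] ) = [ - 7, - 4/7, - 7/13, - 1/14 , 2/3 , 3,9] 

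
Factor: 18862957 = 661^1*28537^1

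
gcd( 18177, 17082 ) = 219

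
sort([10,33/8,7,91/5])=[33/8,7, 10,  91/5] 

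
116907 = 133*879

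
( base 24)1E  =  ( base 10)38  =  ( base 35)13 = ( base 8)46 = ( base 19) 20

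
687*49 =33663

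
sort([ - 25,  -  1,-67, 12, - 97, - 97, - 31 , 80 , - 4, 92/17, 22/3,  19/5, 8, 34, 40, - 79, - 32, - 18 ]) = [-97, - 97, - 79, - 67, - 32, - 31, - 25, - 18, - 4, - 1, 19/5, 92/17, 22/3,8, 12,34, 40, 80 ]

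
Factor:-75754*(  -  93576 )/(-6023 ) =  -2^4*3^1 * 7^3*19^(-1 )*317^ ( - 1)*557^1*773^1 = - 7088756304/6023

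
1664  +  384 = 2048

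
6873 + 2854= 9727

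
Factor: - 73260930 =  - 2^1*3^1 * 5^1 * 373^1 * 6547^1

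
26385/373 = 70  +  275/373 = 70.74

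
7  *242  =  1694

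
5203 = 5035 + 168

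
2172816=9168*237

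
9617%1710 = 1067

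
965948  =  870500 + 95448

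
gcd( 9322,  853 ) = 1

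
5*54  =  270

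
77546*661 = 51257906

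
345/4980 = 23/332 = 0.07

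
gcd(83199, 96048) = 3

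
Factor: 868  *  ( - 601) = - 2^2*7^1*31^1*601^1 = -521668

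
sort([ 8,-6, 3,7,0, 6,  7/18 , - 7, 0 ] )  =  [ - 7, - 6, 0, 0, 7/18, 3,  6,7,8]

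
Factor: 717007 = 107^1  *6701^1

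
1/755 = 1/755 = 0.00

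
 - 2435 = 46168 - 48603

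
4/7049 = 4/7049  =  0.00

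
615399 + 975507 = 1590906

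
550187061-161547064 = 388639997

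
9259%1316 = 47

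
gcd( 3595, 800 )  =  5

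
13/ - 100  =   - 1 + 87/100 = - 0.13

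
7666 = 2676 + 4990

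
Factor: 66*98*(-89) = - 2^2*3^1*7^2*11^1*89^1=-  575652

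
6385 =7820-1435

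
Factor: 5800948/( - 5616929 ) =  - 2^2 * 1951^( - 1 )*2879^( - 1)*1450237^1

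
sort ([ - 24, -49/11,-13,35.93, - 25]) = [ - 25,  -  24,-13, - 49/11, 35.93]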